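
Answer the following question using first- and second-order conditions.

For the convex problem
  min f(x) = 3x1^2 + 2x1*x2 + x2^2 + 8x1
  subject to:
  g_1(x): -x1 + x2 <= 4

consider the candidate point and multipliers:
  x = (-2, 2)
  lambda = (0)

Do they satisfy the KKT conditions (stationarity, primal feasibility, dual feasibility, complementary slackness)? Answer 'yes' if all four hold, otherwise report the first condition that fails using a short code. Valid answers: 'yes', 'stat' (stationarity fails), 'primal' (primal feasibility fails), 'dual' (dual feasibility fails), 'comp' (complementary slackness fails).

Gradient of f: grad f(x) = Q x + c = (0, 0)
Constraint values g_i(x) = a_i^T x - b_i:
  g_1((-2, 2)) = 0
Stationarity residual: grad f(x) + sum_i lambda_i a_i = (0, 0)
  -> stationarity OK
Primal feasibility (all g_i <= 0): OK
Dual feasibility (all lambda_i >= 0): OK
Complementary slackness (lambda_i * g_i(x) = 0 for all i): OK

Verdict: yes, KKT holds.

yes


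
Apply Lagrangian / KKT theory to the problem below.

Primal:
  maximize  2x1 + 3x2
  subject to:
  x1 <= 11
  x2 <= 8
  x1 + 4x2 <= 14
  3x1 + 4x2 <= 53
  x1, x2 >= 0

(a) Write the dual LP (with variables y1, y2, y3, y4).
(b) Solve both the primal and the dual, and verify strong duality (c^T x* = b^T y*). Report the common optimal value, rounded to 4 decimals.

The standard primal-dual pair for 'max c^T x s.t. A x <= b, x >= 0' is:
  Dual:  min b^T y  s.t.  A^T y >= c,  y >= 0.

So the dual LP is:
  minimize  11y1 + 8y2 + 14y3 + 53y4
  subject to:
    y1 + y3 + 3y4 >= 2
    y2 + 4y3 + 4y4 >= 3
    y1, y2, y3, y4 >= 0

Solving the primal: x* = (11, 0.75).
  primal value c^T x* = 24.25.
Solving the dual: y* = (1.25, 0, 0.75, 0).
  dual value b^T y* = 24.25.
Strong duality: c^T x* = b^T y*. Confirmed.

24.25


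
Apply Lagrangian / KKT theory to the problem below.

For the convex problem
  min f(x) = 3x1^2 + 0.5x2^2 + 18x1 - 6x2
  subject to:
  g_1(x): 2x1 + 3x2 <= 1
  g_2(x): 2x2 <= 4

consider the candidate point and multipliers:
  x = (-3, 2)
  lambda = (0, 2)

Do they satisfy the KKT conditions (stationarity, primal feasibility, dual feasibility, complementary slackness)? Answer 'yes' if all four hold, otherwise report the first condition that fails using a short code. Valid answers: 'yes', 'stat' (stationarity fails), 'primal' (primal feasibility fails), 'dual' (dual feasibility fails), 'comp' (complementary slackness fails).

Gradient of f: grad f(x) = Q x + c = (0, -4)
Constraint values g_i(x) = a_i^T x - b_i:
  g_1((-3, 2)) = -1
  g_2((-3, 2)) = 0
Stationarity residual: grad f(x) + sum_i lambda_i a_i = (0, 0)
  -> stationarity OK
Primal feasibility (all g_i <= 0): OK
Dual feasibility (all lambda_i >= 0): OK
Complementary slackness (lambda_i * g_i(x) = 0 for all i): OK

Verdict: yes, KKT holds.

yes


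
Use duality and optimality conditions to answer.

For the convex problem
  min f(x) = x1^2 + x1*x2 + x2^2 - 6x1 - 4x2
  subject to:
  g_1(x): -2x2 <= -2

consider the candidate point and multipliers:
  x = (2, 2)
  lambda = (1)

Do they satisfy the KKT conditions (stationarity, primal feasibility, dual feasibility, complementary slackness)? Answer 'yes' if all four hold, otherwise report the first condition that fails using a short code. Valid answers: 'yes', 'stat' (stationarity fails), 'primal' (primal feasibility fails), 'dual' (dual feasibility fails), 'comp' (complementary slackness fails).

Gradient of f: grad f(x) = Q x + c = (0, 2)
Constraint values g_i(x) = a_i^T x - b_i:
  g_1((2, 2)) = -2
Stationarity residual: grad f(x) + sum_i lambda_i a_i = (0, 0)
  -> stationarity OK
Primal feasibility (all g_i <= 0): OK
Dual feasibility (all lambda_i >= 0): OK
Complementary slackness (lambda_i * g_i(x) = 0 for all i): FAILS

Verdict: the first failing condition is complementary_slackness -> comp.

comp


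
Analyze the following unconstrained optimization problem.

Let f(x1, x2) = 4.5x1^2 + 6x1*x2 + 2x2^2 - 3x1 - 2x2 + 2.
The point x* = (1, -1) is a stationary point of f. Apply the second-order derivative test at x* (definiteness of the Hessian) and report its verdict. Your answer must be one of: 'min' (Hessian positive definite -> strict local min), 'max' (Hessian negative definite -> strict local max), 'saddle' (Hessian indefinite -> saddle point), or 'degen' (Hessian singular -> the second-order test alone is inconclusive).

Compute the Hessian H = grad^2 f:
  H = [[9, 6], [6, 4]]
Verify stationarity: grad f(x*) = H x* + g = (0, 0).
Eigenvalues of H: 0, 13.
H has a zero eigenvalue (singular; positive semidefinite but not definite), so H is neither positive definite, negative definite, nor indefinite. The second-order test alone is inconclusive -> degen.
(Indeed, f is constant along the null direction of H through x*, so x* is not a strict local extremum.)

degen


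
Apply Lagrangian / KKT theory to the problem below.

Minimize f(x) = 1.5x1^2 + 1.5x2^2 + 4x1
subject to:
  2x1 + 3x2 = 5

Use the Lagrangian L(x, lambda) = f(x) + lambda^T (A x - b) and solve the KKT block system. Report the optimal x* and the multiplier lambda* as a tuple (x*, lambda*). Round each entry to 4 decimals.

Form the Lagrangian:
  L(x, lambda) = (1/2) x^T Q x + c^T x + lambda^T (A x - b)
Stationarity (grad_x L = 0): Q x + c + A^T lambda = 0.
Primal feasibility: A x = b.

This gives the KKT block system:
  [ Q   A^T ] [ x     ]   [-c ]
  [ A    0  ] [ lambda ] = [ b ]

Solving the linear system:
  x*      = (-0.1538, 1.7692)
  lambda* = (-1.7692)
  f(x*)   = 4.1154

x* = (-0.1538, 1.7692), lambda* = (-1.7692)


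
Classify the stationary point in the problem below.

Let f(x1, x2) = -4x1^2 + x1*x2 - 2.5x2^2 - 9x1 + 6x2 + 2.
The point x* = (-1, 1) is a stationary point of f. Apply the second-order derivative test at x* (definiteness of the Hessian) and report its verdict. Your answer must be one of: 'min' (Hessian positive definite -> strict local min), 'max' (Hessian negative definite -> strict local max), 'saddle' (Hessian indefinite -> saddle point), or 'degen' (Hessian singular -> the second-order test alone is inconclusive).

Compute the Hessian H = grad^2 f:
  H = [[-8, 1], [1, -5]]
Verify stationarity: grad f(x*) = H x* + g = (0, 0).
Eigenvalues of H: -8.3028, -4.6972.
Both eigenvalues < 0, so H is negative definite -> x* is a strict local max.

max


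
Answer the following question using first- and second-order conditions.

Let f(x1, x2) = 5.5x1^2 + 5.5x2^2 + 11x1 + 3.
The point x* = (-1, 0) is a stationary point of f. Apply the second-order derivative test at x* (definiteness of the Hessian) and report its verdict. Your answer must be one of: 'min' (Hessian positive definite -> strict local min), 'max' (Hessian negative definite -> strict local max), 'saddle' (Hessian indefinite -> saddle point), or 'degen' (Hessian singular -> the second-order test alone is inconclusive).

Compute the Hessian H = grad^2 f:
  H = [[11, 0], [0, 11]]
Verify stationarity: grad f(x*) = H x* + g = (0, 0).
Eigenvalues of H: 11, 11.
Both eigenvalues > 0, so H is positive definite -> x* is a strict local min.

min


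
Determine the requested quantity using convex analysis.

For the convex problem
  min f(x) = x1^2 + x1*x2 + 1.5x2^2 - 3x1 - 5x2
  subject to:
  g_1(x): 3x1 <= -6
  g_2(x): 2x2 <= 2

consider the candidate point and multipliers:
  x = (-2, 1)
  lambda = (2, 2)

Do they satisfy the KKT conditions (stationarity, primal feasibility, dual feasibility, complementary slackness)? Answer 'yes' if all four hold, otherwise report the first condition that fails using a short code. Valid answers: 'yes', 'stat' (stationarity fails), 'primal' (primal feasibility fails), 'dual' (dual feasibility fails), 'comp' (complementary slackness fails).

Gradient of f: grad f(x) = Q x + c = (-6, -4)
Constraint values g_i(x) = a_i^T x - b_i:
  g_1((-2, 1)) = 0
  g_2((-2, 1)) = 0
Stationarity residual: grad f(x) + sum_i lambda_i a_i = (0, 0)
  -> stationarity OK
Primal feasibility (all g_i <= 0): OK
Dual feasibility (all lambda_i >= 0): OK
Complementary slackness (lambda_i * g_i(x) = 0 for all i): OK

Verdict: yes, KKT holds.

yes


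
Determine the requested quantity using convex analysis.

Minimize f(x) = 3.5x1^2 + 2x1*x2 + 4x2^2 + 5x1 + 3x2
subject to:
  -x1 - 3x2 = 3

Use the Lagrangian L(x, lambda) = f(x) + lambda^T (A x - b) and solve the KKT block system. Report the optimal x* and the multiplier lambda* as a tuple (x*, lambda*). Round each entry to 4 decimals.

Form the Lagrangian:
  L(x, lambda) = (1/2) x^T Q x + c^T x + lambda^T (A x - b)
Stationarity (grad_x L = 0): Q x + c + A^T lambda = 0.
Primal feasibility: A x = b.

This gives the KKT block system:
  [ Q   A^T ] [ x     ]   [-c ]
  [ A    0  ] [ lambda ] = [ b ]

Solving the linear system:
  x*      = (-0.7119, -0.7627)
  lambda* = (-1.5085)
  f(x*)   = -0.661

x* = (-0.7119, -0.7627), lambda* = (-1.5085)


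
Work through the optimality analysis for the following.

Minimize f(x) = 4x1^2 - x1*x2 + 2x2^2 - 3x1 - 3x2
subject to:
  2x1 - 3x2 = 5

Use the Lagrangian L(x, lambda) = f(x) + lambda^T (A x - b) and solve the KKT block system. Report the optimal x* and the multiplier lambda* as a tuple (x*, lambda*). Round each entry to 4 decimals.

Form the Lagrangian:
  L(x, lambda) = (1/2) x^T Q x + c^T x + lambda^T (A x - b)
Stationarity (grad_x L = 0): Q x + c + A^T lambda = 0.
Primal feasibility: A x = b.

This gives the KKT block system:
  [ Q   A^T ] [ x     ]   [-c ]
  [ A    0  ] [ lambda ] = [ b ]

Solving the linear system:
  x*      = (0.9211, -1.0526)
  lambda* = (-2.7105)
  f(x*)   = 6.9737

x* = (0.9211, -1.0526), lambda* = (-2.7105)


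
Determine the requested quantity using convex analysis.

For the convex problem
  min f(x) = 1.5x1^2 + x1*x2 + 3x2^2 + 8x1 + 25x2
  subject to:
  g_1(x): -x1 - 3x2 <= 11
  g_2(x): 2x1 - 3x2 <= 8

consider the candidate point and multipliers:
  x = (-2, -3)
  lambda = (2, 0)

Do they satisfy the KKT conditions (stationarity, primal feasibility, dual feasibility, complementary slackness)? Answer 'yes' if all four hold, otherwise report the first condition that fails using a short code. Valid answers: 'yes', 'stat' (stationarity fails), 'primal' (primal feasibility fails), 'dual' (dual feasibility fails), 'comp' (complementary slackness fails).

Gradient of f: grad f(x) = Q x + c = (-1, 5)
Constraint values g_i(x) = a_i^T x - b_i:
  g_1((-2, -3)) = 0
  g_2((-2, -3)) = -3
Stationarity residual: grad f(x) + sum_i lambda_i a_i = (-3, -1)
  -> stationarity FAILS
Primal feasibility (all g_i <= 0): OK
Dual feasibility (all lambda_i >= 0): OK
Complementary slackness (lambda_i * g_i(x) = 0 for all i): OK

Verdict: the first failing condition is stationarity -> stat.

stat


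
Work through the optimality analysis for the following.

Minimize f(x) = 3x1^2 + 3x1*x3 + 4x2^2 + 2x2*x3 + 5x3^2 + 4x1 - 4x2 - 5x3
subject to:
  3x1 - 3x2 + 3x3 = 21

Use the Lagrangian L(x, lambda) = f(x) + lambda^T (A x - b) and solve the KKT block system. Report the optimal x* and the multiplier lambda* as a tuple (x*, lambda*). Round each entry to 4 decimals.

Form the Lagrangian:
  L(x, lambda) = (1/2) x^T Q x + c^T x + lambda^T (A x - b)
Stationarity (grad_x L = 0): Q x + c + A^T lambda = 0.
Primal feasibility: A x = b.

This gives the KKT block system:
  [ Q   A^T ] [ x     ]   [-c ]
  [ A    0  ] [ lambda ] = [ b ]

Solving the linear system:
  x*      = (1.4748, -2.8058, 2.7194)
  lambda* = (-7.0024)
  f(x*)   = 75.2878

x* = (1.4748, -2.8058, 2.7194), lambda* = (-7.0024)


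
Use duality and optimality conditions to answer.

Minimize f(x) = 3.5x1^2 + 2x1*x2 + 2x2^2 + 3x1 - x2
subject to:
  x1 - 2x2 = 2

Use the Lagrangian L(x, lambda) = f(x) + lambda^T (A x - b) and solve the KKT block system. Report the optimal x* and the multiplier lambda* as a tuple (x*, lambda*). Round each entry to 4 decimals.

Form the Lagrangian:
  L(x, lambda) = (1/2) x^T Q x + c^T x + lambda^T (A x - b)
Stationarity (grad_x L = 0): Q x + c + A^T lambda = 0.
Primal feasibility: A x = b.

This gives the KKT block system:
  [ Q   A^T ] [ x     ]   [-c ]
  [ A    0  ] [ lambda ] = [ b ]

Solving the linear system:
  x*      = (0.15, -0.925)
  lambda* = (-2.2)
  f(x*)   = 2.8875

x* = (0.15, -0.925), lambda* = (-2.2)


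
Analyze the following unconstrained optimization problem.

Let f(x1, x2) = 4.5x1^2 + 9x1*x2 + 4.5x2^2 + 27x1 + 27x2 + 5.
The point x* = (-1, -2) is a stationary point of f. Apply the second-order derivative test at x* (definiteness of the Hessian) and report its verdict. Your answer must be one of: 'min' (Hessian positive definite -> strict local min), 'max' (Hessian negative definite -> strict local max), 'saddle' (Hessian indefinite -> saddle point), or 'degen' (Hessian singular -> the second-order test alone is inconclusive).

Compute the Hessian H = grad^2 f:
  H = [[9, 9], [9, 9]]
Verify stationarity: grad f(x*) = H x* + g = (0, 0).
Eigenvalues of H: 0, 18.
H has a zero eigenvalue (singular; positive semidefinite but not definite), so H is neither positive definite, negative definite, nor indefinite. The second-order test alone is inconclusive -> degen.
(Indeed, f is constant along the null direction of H through x*, so x* is not a strict local extremum.)

degen


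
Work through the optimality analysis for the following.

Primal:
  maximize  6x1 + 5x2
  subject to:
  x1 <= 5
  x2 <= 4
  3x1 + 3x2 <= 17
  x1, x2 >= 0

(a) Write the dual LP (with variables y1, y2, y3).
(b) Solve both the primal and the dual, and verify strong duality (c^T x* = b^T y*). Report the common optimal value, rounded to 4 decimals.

The standard primal-dual pair for 'max c^T x s.t. A x <= b, x >= 0' is:
  Dual:  min b^T y  s.t.  A^T y >= c,  y >= 0.

So the dual LP is:
  minimize  5y1 + 4y2 + 17y3
  subject to:
    y1 + 3y3 >= 6
    y2 + 3y3 >= 5
    y1, y2, y3 >= 0

Solving the primal: x* = (5, 0.6667).
  primal value c^T x* = 33.3333.
Solving the dual: y* = (1, 0, 1.6667).
  dual value b^T y* = 33.3333.
Strong duality: c^T x* = b^T y*. Confirmed.

33.3333


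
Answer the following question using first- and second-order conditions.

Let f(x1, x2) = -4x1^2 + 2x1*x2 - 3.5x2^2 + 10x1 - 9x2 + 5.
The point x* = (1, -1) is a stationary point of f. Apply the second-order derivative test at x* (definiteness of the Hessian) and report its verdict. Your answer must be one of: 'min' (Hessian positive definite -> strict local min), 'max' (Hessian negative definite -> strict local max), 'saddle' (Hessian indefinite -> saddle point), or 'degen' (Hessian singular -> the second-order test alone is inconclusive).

Compute the Hessian H = grad^2 f:
  H = [[-8, 2], [2, -7]]
Verify stationarity: grad f(x*) = H x* + g = (0, 0).
Eigenvalues of H: -9.5616, -5.4384.
Both eigenvalues < 0, so H is negative definite -> x* is a strict local max.

max


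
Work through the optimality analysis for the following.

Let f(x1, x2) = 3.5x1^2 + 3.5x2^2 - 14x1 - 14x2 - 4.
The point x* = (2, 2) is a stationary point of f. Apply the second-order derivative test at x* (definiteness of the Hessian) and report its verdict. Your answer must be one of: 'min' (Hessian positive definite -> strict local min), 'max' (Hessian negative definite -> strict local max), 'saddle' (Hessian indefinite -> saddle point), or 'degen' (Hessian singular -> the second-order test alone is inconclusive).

Compute the Hessian H = grad^2 f:
  H = [[7, 0], [0, 7]]
Verify stationarity: grad f(x*) = H x* + g = (0, 0).
Eigenvalues of H: 7, 7.
Both eigenvalues > 0, so H is positive definite -> x* is a strict local min.

min


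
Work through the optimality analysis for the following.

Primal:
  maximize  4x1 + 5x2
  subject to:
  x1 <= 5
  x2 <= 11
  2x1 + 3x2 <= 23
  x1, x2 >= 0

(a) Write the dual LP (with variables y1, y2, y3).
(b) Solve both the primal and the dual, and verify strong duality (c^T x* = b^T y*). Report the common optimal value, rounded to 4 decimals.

The standard primal-dual pair for 'max c^T x s.t. A x <= b, x >= 0' is:
  Dual:  min b^T y  s.t.  A^T y >= c,  y >= 0.

So the dual LP is:
  minimize  5y1 + 11y2 + 23y3
  subject to:
    y1 + 2y3 >= 4
    y2 + 3y3 >= 5
    y1, y2, y3 >= 0

Solving the primal: x* = (5, 4.3333).
  primal value c^T x* = 41.6667.
Solving the dual: y* = (0.6667, 0, 1.6667).
  dual value b^T y* = 41.6667.
Strong duality: c^T x* = b^T y*. Confirmed.

41.6667


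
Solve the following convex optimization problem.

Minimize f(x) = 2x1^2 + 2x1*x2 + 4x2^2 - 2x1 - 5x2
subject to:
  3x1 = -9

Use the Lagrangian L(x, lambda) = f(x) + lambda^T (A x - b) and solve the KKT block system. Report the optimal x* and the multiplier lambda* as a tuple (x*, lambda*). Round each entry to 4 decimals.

Form the Lagrangian:
  L(x, lambda) = (1/2) x^T Q x + c^T x + lambda^T (A x - b)
Stationarity (grad_x L = 0): Q x + c + A^T lambda = 0.
Primal feasibility: A x = b.

This gives the KKT block system:
  [ Q   A^T ] [ x     ]   [-c ]
  [ A    0  ] [ lambda ] = [ b ]

Solving the linear system:
  x*      = (-3, 1.375)
  lambda* = (3.75)
  f(x*)   = 16.4375

x* = (-3, 1.375), lambda* = (3.75)


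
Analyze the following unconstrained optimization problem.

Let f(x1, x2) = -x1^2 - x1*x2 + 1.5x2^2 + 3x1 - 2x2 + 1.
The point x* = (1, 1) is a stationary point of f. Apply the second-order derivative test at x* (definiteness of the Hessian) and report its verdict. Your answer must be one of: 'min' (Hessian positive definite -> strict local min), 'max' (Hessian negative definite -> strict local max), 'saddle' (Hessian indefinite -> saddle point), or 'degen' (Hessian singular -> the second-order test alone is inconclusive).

Compute the Hessian H = grad^2 f:
  H = [[-2, -1], [-1, 3]]
Verify stationarity: grad f(x*) = H x* + g = (0, 0).
Eigenvalues of H: -2.1926, 3.1926.
Eigenvalues have mixed signs, so H is indefinite -> x* is a saddle point.

saddle


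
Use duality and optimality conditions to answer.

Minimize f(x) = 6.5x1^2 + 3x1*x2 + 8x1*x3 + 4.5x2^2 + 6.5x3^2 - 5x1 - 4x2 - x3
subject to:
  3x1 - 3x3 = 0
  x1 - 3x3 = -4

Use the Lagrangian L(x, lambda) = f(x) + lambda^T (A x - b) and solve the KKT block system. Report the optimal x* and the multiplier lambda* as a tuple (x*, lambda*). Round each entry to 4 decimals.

Form the Lagrangian:
  L(x, lambda) = (1/2) x^T Q x + c^T x + lambda^T (A x - b)
Stationarity (grad_x L = 0): Q x + c + A^T lambda = 0.
Primal feasibility: A x = b.

This gives the KKT block system:
  [ Q   A^T ] [ x     ]   [-c ]
  [ A    0  ] [ lambda ] = [ b ]

Solving the linear system:
  x*      = (2, -0.2222, 2)
  lambda* = (-25, 38.6667)
  f(x*)   = 71.7778

x* = (2, -0.2222, 2), lambda* = (-25, 38.6667)


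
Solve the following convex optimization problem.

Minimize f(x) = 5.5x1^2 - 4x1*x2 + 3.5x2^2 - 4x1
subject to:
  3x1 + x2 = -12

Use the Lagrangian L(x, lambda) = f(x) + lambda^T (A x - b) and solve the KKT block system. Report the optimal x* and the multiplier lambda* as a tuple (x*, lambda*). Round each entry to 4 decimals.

Form the Lagrangian:
  L(x, lambda) = (1/2) x^T Q x + c^T x + lambda^T (A x - b)
Stationarity (grad_x L = 0): Q x + c + A^T lambda = 0.
Primal feasibility: A x = b.

This gives the KKT block system:
  [ Q   A^T ] [ x     ]   [-c ]
  [ A    0  ] [ lambda ] = [ b ]

Solving the linear system:
  x*      = (-3.0204, -2.9388)
  lambda* = (8.4898)
  f(x*)   = 56.9796

x* = (-3.0204, -2.9388), lambda* = (8.4898)


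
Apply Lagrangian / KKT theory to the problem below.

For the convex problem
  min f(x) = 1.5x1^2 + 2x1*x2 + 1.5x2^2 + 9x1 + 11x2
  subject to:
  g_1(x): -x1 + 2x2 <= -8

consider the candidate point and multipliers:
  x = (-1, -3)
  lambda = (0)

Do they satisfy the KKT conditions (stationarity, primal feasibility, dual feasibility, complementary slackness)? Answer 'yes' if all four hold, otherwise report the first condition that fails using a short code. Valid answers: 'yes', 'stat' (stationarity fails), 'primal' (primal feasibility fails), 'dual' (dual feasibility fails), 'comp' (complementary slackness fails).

Gradient of f: grad f(x) = Q x + c = (0, 0)
Constraint values g_i(x) = a_i^T x - b_i:
  g_1((-1, -3)) = 3
Stationarity residual: grad f(x) + sum_i lambda_i a_i = (0, 0)
  -> stationarity OK
Primal feasibility (all g_i <= 0): FAILS
Dual feasibility (all lambda_i >= 0): OK
Complementary slackness (lambda_i * g_i(x) = 0 for all i): OK

Verdict: the first failing condition is primal_feasibility -> primal.

primal


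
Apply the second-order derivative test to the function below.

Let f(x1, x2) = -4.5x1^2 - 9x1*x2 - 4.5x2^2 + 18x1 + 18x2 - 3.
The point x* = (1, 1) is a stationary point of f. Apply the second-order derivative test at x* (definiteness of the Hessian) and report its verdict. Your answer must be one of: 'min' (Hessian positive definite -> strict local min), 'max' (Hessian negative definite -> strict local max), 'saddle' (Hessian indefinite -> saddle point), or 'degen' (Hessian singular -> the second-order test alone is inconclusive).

Compute the Hessian H = grad^2 f:
  H = [[-9, -9], [-9, -9]]
Verify stationarity: grad f(x*) = H x* + g = (0, 0).
Eigenvalues of H: -18, 0.
H has a zero eigenvalue (singular; negative semidefinite but not definite), so H is neither positive definite, negative definite, nor indefinite. The second-order test alone is inconclusive -> degen.
(Indeed, f is constant along the null direction of H through x*, so x* is not a strict local extremum.)

degen


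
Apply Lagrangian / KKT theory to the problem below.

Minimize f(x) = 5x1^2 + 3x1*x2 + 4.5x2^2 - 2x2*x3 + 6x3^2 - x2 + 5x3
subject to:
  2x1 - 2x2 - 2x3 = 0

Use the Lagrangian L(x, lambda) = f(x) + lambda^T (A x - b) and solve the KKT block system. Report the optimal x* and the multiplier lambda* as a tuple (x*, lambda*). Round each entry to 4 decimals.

Form the Lagrangian:
  L(x, lambda) = (1/2) x^T Q x + c^T x + lambda^T (A x - b)
Stationarity (grad_x L = 0): Q x + c + A^T lambda = 0.
Primal feasibility: A x = b.

This gives the KKT block system:
  [ Q   A^T ] [ x     ]   [-c ]
  [ A    0  ] [ lambda ] = [ b ]

Solving the linear system:
  x*      = (-0.1375, 0.1795, -0.317)
  lambda* = (0.4184)
  f(x*)   = -0.8823

x* = (-0.1375, 0.1795, -0.317), lambda* = (0.4184)


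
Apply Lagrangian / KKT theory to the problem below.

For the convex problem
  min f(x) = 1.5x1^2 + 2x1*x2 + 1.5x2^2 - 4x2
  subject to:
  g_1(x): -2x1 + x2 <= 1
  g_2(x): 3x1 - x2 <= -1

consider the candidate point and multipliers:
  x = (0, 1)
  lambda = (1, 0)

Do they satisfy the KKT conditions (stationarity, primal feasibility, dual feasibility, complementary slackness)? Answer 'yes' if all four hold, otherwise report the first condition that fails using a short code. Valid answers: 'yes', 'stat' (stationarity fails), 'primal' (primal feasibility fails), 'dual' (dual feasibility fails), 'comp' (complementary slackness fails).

Gradient of f: grad f(x) = Q x + c = (2, -1)
Constraint values g_i(x) = a_i^T x - b_i:
  g_1((0, 1)) = 0
  g_2((0, 1)) = 0
Stationarity residual: grad f(x) + sum_i lambda_i a_i = (0, 0)
  -> stationarity OK
Primal feasibility (all g_i <= 0): OK
Dual feasibility (all lambda_i >= 0): OK
Complementary slackness (lambda_i * g_i(x) = 0 for all i): OK

Verdict: yes, KKT holds.

yes


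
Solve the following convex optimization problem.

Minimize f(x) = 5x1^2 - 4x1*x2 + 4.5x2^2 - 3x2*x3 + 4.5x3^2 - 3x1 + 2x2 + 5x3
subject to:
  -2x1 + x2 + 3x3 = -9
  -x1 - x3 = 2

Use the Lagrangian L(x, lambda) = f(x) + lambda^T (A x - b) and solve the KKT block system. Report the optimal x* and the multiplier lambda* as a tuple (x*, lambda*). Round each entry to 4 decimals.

Form the Lagrangian:
  L(x, lambda) = (1/2) x^T Q x + c^T x + lambda^T (A x - b)
Stationarity (grad_x L = 0): Q x + c + A^T lambda = 0.
Primal feasibility: A x = b.

This gives the KKT block system:
  [ Q   A^T ] [ x     ]   [-c ]
  [ A    0  ] [ lambda ] = [ b ]

Solving the linear system:
  x*      = (0.3504, -1.2479, -2.3504)
  lambda* = (3.5812, -1.6667)
  f(x*)   = 10.1325

x* = (0.3504, -1.2479, -2.3504), lambda* = (3.5812, -1.6667)


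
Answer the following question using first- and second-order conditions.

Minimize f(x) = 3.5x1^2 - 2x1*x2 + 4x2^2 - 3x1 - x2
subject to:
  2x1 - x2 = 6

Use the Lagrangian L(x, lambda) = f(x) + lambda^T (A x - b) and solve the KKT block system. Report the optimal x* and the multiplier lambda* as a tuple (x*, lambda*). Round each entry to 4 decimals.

Form the Lagrangian:
  L(x, lambda) = (1/2) x^T Q x + c^T x + lambda^T (A x - b)
Stationarity (grad_x L = 0): Q x + c + A^T lambda = 0.
Primal feasibility: A x = b.

This gives the KKT block system:
  [ Q   A^T ] [ x     ]   [-c ]
  [ A    0  ] [ lambda ] = [ b ]

Solving the linear system:
  x*      = (2.871, -0.2581)
  lambda* = (-8.8065)
  f(x*)   = 22.2419

x* = (2.871, -0.2581), lambda* = (-8.8065)


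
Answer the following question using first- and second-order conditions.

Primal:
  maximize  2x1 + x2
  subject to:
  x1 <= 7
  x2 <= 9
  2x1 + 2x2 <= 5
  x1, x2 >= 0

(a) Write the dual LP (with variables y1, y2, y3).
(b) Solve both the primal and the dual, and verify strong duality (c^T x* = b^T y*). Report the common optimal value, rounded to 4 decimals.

The standard primal-dual pair for 'max c^T x s.t. A x <= b, x >= 0' is:
  Dual:  min b^T y  s.t.  A^T y >= c,  y >= 0.

So the dual LP is:
  minimize  7y1 + 9y2 + 5y3
  subject to:
    y1 + 2y3 >= 2
    y2 + 2y3 >= 1
    y1, y2, y3 >= 0

Solving the primal: x* = (2.5, 0).
  primal value c^T x* = 5.
Solving the dual: y* = (0, 0, 1).
  dual value b^T y* = 5.
Strong duality: c^T x* = b^T y*. Confirmed.

5


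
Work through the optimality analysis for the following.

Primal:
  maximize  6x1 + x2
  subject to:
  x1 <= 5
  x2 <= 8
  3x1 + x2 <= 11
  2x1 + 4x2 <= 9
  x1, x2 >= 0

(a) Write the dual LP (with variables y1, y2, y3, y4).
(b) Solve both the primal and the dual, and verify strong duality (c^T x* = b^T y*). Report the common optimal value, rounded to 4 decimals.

The standard primal-dual pair for 'max c^T x s.t. A x <= b, x >= 0' is:
  Dual:  min b^T y  s.t.  A^T y >= c,  y >= 0.

So the dual LP is:
  minimize  5y1 + 8y2 + 11y3 + 9y4
  subject to:
    y1 + 3y3 + 2y4 >= 6
    y2 + y3 + 4y4 >= 1
    y1, y2, y3, y4 >= 0

Solving the primal: x* = (3.6667, 0).
  primal value c^T x* = 22.
Solving the dual: y* = (0, 0, 2, 0).
  dual value b^T y* = 22.
Strong duality: c^T x* = b^T y*. Confirmed.

22


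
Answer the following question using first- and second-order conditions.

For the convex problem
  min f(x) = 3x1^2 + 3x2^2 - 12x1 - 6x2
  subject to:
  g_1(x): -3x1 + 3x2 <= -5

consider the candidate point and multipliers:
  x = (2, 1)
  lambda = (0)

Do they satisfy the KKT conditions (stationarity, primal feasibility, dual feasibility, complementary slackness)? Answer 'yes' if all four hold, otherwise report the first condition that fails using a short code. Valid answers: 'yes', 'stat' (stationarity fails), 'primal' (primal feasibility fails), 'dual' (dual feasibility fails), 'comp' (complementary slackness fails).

Gradient of f: grad f(x) = Q x + c = (0, 0)
Constraint values g_i(x) = a_i^T x - b_i:
  g_1((2, 1)) = 2
Stationarity residual: grad f(x) + sum_i lambda_i a_i = (0, 0)
  -> stationarity OK
Primal feasibility (all g_i <= 0): FAILS
Dual feasibility (all lambda_i >= 0): OK
Complementary slackness (lambda_i * g_i(x) = 0 for all i): OK

Verdict: the first failing condition is primal_feasibility -> primal.

primal


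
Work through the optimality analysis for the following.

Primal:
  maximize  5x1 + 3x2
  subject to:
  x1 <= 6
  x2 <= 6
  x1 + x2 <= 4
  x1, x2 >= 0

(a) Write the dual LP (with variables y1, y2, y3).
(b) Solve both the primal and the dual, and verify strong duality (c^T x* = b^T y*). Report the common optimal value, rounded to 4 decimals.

The standard primal-dual pair for 'max c^T x s.t. A x <= b, x >= 0' is:
  Dual:  min b^T y  s.t.  A^T y >= c,  y >= 0.

So the dual LP is:
  minimize  6y1 + 6y2 + 4y3
  subject to:
    y1 + y3 >= 5
    y2 + y3 >= 3
    y1, y2, y3 >= 0

Solving the primal: x* = (4, 0).
  primal value c^T x* = 20.
Solving the dual: y* = (0, 0, 5).
  dual value b^T y* = 20.
Strong duality: c^T x* = b^T y*. Confirmed.

20


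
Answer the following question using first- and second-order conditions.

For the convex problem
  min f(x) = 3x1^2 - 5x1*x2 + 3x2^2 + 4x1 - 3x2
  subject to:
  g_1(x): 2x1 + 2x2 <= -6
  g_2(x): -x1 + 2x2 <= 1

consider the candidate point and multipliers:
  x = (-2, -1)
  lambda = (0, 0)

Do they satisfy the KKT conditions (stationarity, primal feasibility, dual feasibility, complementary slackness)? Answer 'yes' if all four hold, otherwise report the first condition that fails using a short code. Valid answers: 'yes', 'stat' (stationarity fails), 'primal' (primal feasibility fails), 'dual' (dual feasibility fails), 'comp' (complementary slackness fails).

Gradient of f: grad f(x) = Q x + c = (-3, 1)
Constraint values g_i(x) = a_i^T x - b_i:
  g_1((-2, -1)) = 0
  g_2((-2, -1)) = -1
Stationarity residual: grad f(x) + sum_i lambda_i a_i = (-3, 1)
  -> stationarity FAILS
Primal feasibility (all g_i <= 0): OK
Dual feasibility (all lambda_i >= 0): OK
Complementary slackness (lambda_i * g_i(x) = 0 for all i): OK

Verdict: the first failing condition is stationarity -> stat.

stat


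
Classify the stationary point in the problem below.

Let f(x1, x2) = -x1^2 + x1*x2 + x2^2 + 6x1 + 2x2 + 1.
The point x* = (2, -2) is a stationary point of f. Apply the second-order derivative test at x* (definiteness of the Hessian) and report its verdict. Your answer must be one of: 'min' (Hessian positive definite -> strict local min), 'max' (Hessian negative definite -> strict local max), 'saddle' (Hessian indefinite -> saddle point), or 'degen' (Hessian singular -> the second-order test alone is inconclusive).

Compute the Hessian H = grad^2 f:
  H = [[-2, 1], [1, 2]]
Verify stationarity: grad f(x*) = H x* + g = (0, 0).
Eigenvalues of H: -2.2361, 2.2361.
Eigenvalues have mixed signs, so H is indefinite -> x* is a saddle point.

saddle


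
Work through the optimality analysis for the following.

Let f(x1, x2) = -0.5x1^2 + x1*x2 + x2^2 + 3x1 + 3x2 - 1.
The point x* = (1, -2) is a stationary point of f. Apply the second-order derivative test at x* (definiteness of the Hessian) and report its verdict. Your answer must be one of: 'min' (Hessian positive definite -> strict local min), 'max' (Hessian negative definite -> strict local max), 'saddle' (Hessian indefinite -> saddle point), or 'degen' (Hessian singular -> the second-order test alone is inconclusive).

Compute the Hessian H = grad^2 f:
  H = [[-1, 1], [1, 2]]
Verify stationarity: grad f(x*) = H x* + g = (0, 0).
Eigenvalues of H: -1.3028, 2.3028.
Eigenvalues have mixed signs, so H is indefinite -> x* is a saddle point.

saddle


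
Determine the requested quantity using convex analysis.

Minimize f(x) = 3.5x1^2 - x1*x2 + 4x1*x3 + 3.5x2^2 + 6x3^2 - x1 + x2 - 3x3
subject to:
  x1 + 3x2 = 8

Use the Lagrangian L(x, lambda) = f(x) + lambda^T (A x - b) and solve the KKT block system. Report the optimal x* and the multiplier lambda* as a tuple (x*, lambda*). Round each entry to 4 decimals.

Form the Lagrangian:
  L(x, lambda) = (1/2) x^T Q x + c^T x + lambda^T (A x - b)
Stationarity (grad_x L = 0): Q x + c + A^T lambda = 0.
Primal feasibility: A x = b.

This gives the KKT block system:
  [ Q   A^T ] [ x     ]   [-c ]
  [ A    0  ] [ lambda ] = [ b ]

Solving the linear system:
  x*      = (1.2969, 2.2344, -0.1823)
  lambda* = (-5.1146)
  f(x*)   = 21.2005

x* = (1.2969, 2.2344, -0.1823), lambda* = (-5.1146)


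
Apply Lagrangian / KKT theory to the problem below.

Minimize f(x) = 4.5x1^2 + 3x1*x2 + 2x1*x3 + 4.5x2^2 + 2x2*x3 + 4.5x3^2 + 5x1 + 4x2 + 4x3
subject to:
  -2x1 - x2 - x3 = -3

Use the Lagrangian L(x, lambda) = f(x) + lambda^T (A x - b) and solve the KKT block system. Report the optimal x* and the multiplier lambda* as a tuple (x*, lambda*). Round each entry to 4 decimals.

Form the Lagrangian:
  L(x, lambda) = (1/2) x^T Q x + c^T x + lambda^T (A x - b)
Stationarity (grad_x L = 0): Q x + c + A^T lambda = 0.
Primal feasibility: A x = b.

This gives the KKT block system:
  [ Q   A^T ] [ x     ]   [-c ]
  [ A    0  ] [ lambda ] = [ b ]

Solving the linear system:
  x*      = (1.3618, 0.041, 0.2355)
  lambda* = (8.9249)
  f(x*)   = 17.3447

x* = (1.3618, 0.041, 0.2355), lambda* = (8.9249)


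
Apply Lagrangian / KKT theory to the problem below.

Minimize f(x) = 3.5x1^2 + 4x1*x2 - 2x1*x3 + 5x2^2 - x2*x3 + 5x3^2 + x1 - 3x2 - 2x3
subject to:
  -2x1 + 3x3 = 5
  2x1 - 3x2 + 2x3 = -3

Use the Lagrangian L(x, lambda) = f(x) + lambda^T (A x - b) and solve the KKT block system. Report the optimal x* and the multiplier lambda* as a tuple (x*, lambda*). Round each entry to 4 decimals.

Form the Lagrangian:
  L(x, lambda) = (1/2) x^T Q x + c^T x + lambda^T (A x - b)
Stationarity (grad_x L = 0): Q x + c + A^T lambda = 0.
Primal feasibility: A x = b.

This gives the KKT block system:
  [ Q   A^T ] [ x     ]   [-c ]
  [ A    0  ] [ lambda ] = [ b ]

Solving the linear system:
  x*      = (-1.148, 0.8356, 0.9013)
  lambda* = (-2.794, -0.0459)
  f(x*)   = 4.1876

x* = (-1.148, 0.8356, 0.9013), lambda* = (-2.794, -0.0459)


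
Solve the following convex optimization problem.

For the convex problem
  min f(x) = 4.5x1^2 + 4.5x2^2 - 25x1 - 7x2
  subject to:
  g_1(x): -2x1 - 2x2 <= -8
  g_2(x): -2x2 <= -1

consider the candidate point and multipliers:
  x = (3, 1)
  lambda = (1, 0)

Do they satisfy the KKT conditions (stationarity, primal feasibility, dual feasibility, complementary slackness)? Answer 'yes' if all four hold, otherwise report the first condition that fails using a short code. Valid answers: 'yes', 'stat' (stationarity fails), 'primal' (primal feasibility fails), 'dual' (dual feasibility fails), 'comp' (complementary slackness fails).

Gradient of f: grad f(x) = Q x + c = (2, 2)
Constraint values g_i(x) = a_i^T x - b_i:
  g_1((3, 1)) = 0
  g_2((3, 1)) = -1
Stationarity residual: grad f(x) + sum_i lambda_i a_i = (0, 0)
  -> stationarity OK
Primal feasibility (all g_i <= 0): OK
Dual feasibility (all lambda_i >= 0): OK
Complementary slackness (lambda_i * g_i(x) = 0 for all i): OK

Verdict: yes, KKT holds.

yes


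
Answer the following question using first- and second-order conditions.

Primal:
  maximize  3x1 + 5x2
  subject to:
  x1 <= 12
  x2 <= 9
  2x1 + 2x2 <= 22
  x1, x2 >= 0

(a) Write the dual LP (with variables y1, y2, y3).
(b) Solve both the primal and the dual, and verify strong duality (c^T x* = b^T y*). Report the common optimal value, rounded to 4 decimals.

The standard primal-dual pair for 'max c^T x s.t. A x <= b, x >= 0' is:
  Dual:  min b^T y  s.t.  A^T y >= c,  y >= 0.

So the dual LP is:
  minimize  12y1 + 9y2 + 22y3
  subject to:
    y1 + 2y3 >= 3
    y2 + 2y3 >= 5
    y1, y2, y3 >= 0

Solving the primal: x* = (2, 9).
  primal value c^T x* = 51.
Solving the dual: y* = (0, 2, 1.5).
  dual value b^T y* = 51.
Strong duality: c^T x* = b^T y*. Confirmed.

51


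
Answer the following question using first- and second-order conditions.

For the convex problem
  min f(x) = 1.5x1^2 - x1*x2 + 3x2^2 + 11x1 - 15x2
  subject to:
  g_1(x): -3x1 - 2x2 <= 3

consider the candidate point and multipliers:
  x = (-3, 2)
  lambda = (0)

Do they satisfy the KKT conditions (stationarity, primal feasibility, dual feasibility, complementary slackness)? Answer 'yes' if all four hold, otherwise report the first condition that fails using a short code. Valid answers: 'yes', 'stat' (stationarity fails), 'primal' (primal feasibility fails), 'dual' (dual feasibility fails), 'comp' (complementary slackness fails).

Gradient of f: grad f(x) = Q x + c = (0, 0)
Constraint values g_i(x) = a_i^T x - b_i:
  g_1((-3, 2)) = 2
Stationarity residual: grad f(x) + sum_i lambda_i a_i = (0, 0)
  -> stationarity OK
Primal feasibility (all g_i <= 0): FAILS
Dual feasibility (all lambda_i >= 0): OK
Complementary slackness (lambda_i * g_i(x) = 0 for all i): OK

Verdict: the first failing condition is primal_feasibility -> primal.

primal


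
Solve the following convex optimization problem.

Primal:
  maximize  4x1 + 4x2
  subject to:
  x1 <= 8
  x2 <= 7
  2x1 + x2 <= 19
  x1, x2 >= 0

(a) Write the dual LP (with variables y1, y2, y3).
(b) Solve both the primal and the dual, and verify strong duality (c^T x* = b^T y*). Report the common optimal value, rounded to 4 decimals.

The standard primal-dual pair for 'max c^T x s.t. A x <= b, x >= 0' is:
  Dual:  min b^T y  s.t.  A^T y >= c,  y >= 0.

So the dual LP is:
  minimize  8y1 + 7y2 + 19y3
  subject to:
    y1 + 2y3 >= 4
    y2 + y3 >= 4
    y1, y2, y3 >= 0

Solving the primal: x* = (6, 7).
  primal value c^T x* = 52.
Solving the dual: y* = (0, 2, 2).
  dual value b^T y* = 52.
Strong duality: c^T x* = b^T y*. Confirmed.

52


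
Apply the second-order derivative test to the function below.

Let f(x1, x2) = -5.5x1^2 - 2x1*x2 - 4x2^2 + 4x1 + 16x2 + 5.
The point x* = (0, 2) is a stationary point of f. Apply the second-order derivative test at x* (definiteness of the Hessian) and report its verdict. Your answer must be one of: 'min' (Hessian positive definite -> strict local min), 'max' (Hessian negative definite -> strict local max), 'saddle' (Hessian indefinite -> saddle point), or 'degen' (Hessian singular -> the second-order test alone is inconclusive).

Compute the Hessian H = grad^2 f:
  H = [[-11, -2], [-2, -8]]
Verify stationarity: grad f(x*) = H x* + g = (0, 0).
Eigenvalues of H: -12, -7.
Both eigenvalues < 0, so H is negative definite -> x* is a strict local max.

max


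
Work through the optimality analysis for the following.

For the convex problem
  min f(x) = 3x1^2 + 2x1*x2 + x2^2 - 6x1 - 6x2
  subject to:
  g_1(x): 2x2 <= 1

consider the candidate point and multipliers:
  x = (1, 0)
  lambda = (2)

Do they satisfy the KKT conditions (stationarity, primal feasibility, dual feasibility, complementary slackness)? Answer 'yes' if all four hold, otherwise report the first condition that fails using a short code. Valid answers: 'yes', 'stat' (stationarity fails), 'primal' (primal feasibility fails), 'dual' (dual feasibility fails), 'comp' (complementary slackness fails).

Gradient of f: grad f(x) = Q x + c = (0, -4)
Constraint values g_i(x) = a_i^T x - b_i:
  g_1((1, 0)) = -1
Stationarity residual: grad f(x) + sum_i lambda_i a_i = (0, 0)
  -> stationarity OK
Primal feasibility (all g_i <= 0): OK
Dual feasibility (all lambda_i >= 0): OK
Complementary slackness (lambda_i * g_i(x) = 0 for all i): FAILS

Verdict: the first failing condition is complementary_slackness -> comp.

comp


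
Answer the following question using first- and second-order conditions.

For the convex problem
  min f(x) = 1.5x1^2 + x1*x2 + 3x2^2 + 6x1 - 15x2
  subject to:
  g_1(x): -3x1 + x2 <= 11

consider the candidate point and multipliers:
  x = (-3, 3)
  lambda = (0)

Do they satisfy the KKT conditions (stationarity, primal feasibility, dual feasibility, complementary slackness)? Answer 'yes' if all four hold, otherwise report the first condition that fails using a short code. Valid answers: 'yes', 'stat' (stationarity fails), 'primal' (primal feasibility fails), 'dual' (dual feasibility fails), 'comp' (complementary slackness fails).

Gradient of f: grad f(x) = Q x + c = (0, 0)
Constraint values g_i(x) = a_i^T x - b_i:
  g_1((-3, 3)) = 1
Stationarity residual: grad f(x) + sum_i lambda_i a_i = (0, 0)
  -> stationarity OK
Primal feasibility (all g_i <= 0): FAILS
Dual feasibility (all lambda_i >= 0): OK
Complementary slackness (lambda_i * g_i(x) = 0 for all i): OK

Verdict: the first failing condition is primal_feasibility -> primal.

primal


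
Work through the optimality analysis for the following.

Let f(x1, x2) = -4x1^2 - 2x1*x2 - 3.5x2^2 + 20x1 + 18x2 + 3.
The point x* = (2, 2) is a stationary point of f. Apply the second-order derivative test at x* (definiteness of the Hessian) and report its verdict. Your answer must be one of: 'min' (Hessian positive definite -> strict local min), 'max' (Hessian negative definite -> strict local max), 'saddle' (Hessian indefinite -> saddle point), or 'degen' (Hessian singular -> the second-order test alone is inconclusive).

Compute the Hessian H = grad^2 f:
  H = [[-8, -2], [-2, -7]]
Verify stationarity: grad f(x*) = H x* + g = (0, 0).
Eigenvalues of H: -9.5616, -5.4384.
Both eigenvalues < 0, so H is negative definite -> x* is a strict local max.

max
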